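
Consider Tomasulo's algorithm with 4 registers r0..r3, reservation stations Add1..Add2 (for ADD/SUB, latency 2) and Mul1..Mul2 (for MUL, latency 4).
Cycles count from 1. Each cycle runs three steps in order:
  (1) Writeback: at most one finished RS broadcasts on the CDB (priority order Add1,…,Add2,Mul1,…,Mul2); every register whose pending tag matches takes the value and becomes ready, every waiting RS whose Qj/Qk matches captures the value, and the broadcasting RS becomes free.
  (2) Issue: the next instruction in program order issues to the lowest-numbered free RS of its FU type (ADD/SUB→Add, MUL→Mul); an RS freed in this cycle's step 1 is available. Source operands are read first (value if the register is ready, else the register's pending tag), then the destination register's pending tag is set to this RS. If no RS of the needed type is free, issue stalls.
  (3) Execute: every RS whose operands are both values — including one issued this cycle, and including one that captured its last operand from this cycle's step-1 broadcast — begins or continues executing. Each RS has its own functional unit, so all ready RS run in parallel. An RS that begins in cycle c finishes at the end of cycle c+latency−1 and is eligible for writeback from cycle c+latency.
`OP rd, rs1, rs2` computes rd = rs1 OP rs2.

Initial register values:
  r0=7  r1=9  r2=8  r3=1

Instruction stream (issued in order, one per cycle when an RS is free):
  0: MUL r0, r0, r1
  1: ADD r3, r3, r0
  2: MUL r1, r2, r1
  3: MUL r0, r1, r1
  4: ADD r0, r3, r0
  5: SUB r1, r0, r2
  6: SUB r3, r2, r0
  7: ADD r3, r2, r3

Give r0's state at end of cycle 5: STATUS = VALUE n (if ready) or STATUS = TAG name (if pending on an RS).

cycle 1: issue MUL r0<-Mul1 // r0:Mul1,r1:9,r2:8,r3:1
cycle 2: issue ADD r3<-Add1 // r0:Mul1,r1:9,r2:8,r3:Add1
cycle 3: issue MUL r1<-Mul2 // r0:Mul1,r1:Mul2,r2:8,r3:Add1
cycle 4: stall // r0:Mul1,r1:Mul2,r2:8,r3:Add1
cycle 5: CDB Mul1=63; issue MUL r0<-Mul1 // r0:Mul1,r1:Mul2,r2:8,r3:Add1

STATUS = TAG Mul1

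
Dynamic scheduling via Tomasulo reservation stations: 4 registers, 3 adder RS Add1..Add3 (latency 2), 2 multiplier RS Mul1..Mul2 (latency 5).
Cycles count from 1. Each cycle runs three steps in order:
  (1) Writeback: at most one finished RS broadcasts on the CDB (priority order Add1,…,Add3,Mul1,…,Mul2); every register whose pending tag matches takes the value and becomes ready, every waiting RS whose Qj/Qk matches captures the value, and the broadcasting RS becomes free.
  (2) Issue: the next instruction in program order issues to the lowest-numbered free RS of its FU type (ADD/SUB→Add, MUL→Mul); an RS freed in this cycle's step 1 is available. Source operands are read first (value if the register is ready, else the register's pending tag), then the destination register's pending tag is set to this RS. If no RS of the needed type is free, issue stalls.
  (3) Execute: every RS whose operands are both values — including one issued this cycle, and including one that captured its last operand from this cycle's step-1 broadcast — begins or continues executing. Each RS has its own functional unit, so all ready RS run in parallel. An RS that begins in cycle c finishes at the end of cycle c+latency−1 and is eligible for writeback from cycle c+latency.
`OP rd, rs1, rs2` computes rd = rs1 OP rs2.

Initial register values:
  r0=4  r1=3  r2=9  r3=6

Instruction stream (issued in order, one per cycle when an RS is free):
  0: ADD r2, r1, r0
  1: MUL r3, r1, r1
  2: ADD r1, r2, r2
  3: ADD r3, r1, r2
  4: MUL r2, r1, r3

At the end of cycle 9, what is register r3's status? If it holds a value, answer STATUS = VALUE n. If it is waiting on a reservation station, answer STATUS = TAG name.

cycle 1: issue ADD r2<-Add1 // r0:4,r1:3,r2:Add1,r3:6
cycle 2: issue MUL r3<-Mul1 // r0:4,r1:3,r2:Add1,r3:Mul1
cycle 3: CDB Add1=7; issue ADD r1<-Add1 // r0:4,r1:Add1,r2:7,r3:Mul1
cycle 4: issue ADD r3<-Add2 // r0:4,r1:Add1,r2:7,r3:Add2
cycle 5: CDB Add1=14; issue MUL r2<-Mul2 // r0:4,r1:14,r2:Mul2,r3:Add2
cycle 6: - // r0:4,r1:14,r2:Mul2,r3:Add2
cycle 7: CDB Add2=21 // r0:4,r1:14,r2:Mul2,r3:21
cycle 8: CDB Mul1=9 // r0:4,r1:14,r2:Mul2,r3:21
cycle 9: - // r0:4,r1:14,r2:Mul2,r3:21

STATUS = VALUE 21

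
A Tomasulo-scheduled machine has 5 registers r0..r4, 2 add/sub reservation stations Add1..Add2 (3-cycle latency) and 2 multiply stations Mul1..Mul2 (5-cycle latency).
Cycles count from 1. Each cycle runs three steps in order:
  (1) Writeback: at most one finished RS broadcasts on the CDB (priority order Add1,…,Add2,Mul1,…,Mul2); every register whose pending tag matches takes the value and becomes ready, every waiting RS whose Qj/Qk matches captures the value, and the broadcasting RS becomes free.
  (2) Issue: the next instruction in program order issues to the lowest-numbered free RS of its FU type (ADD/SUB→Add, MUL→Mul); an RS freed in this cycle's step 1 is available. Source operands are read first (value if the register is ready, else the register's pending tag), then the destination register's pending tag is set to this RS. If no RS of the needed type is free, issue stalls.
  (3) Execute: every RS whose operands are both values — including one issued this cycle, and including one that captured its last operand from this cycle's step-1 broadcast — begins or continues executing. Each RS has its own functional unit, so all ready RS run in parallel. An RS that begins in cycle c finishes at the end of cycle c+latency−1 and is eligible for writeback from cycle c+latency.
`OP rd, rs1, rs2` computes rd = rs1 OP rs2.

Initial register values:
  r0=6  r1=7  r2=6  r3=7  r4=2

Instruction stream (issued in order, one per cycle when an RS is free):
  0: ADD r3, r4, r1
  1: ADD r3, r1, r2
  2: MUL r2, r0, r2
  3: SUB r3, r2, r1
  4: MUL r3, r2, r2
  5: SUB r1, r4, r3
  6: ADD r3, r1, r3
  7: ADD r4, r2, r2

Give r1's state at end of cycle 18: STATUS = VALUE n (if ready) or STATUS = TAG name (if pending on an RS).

STATUS = VALUE -1294

  c1: issue ADD r3<-Add1  regs: r0:6,r1:7,r2:6,r3:Add1,r4:2
  c2: issue ADD r3<-Add2  regs: r0:6,r1:7,r2:6,r3:Add2,r4:2
  c3: issue MUL r2<-Mul1  regs: r0:6,r1:7,r2:Mul1,r3:Add2,r4:2
  c4: CDB Add1=9; issue SUB r3<-Add1  regs: r0:6,r1:7,r2:Mul1,r3:Add1,r4:2
  c5: CDB Add2=13; issue MUL r3<-Mul2  regs: r0:6,r1:7,r2:Mul1,r3:Mul2,r4:2
  c6: issue SUB r1<-Add2  regs: r0:6,r1:Add2,r2:Mul1,r3:Mul2,r4:2
  c7: stall  regs: r0:6,r1:Add2,r2:Mul1,r3:Mul2,r4:2
  c8: CDB Mul1=36; stall  regs: r0:6,r1:Add2,r2:36,r3:Mul2,r4:2
  c9: stall  regs: r0:6,r1:Add2,r2:36,r3:Mul2,r4:2
  c10: stall  regs: r0:6,r1:Add2,r2:36,r3:Mul2,r4:2
  c11: CDB Add1=29; issue ADD r3<-Add1  regs: r0:6,r1:Add2,r2:36,r3:Add1,r4:2
  c12: stall  regs: r0:6,r1:Add2,r2:36,r3:Add1,r4:2
  c13: CDB Mul2=1296; stall  regs: r0:6,r1:Add2,r2:36,r3:Add1,r4:2
  c14: stall  regs: r0:6,r1:Add2,r2:36,r3:Add1,r4:2
  c15: stall  regs: r0:6,r1:Add2,r2:36,r3:Add1,r4:2
  c16: CDB Add2=-1294; issue ADD r4<-Add2  regs: r0:6,r1:-1294,r2:36,r3:Add1,r4:Add2
  c17: -  regs: r0:6,r1:-1294,r2:36,r3:Add1,r4:Add2
  c18: -  regs: r0:6,r1:-1294,r2:36,r3:Add1,r4:Add2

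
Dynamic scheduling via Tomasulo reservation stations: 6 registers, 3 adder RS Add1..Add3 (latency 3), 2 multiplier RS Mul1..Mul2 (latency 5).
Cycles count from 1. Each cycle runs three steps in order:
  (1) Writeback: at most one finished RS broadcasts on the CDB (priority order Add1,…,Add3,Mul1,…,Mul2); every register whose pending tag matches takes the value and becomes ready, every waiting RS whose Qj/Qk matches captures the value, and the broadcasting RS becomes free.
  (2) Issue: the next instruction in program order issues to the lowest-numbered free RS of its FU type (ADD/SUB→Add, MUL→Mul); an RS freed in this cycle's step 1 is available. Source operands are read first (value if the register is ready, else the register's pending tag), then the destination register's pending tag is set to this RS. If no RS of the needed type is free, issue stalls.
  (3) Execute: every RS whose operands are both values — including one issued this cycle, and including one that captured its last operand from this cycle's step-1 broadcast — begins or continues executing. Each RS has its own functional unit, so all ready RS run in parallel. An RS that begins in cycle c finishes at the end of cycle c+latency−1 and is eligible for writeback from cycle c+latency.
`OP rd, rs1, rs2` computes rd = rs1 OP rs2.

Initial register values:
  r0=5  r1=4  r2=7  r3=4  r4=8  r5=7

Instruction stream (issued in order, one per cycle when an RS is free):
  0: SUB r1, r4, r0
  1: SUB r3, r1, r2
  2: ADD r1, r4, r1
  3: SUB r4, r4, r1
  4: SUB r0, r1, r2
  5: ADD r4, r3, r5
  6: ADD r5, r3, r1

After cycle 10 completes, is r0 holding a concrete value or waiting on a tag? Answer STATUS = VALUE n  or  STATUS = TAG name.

STATUS = TAG Add2

c1: issue SUB r1<-Add1 | r0:5,r1:Add1,r2:7,r3:4,r4:8,r5:7
c2: issue SUB r3<-Add2 | r0:5,r1:Add1,r2:7,r3:Add2,r4:8,r5:7
c3: issue ADD r1<-Add3 | r0:5,r1:Add3,r2:7,r3:Add2,r4:8,r5:7
c4: CDB Add1=3; issue SUB r4<-Add1 | r0:5,r1:Add3,r2:7,r3:Add2,r4:Add1,r5:7
c5: stall | r0:5,r1:Add3,r2:7,r3:Add2,r4:Add1,r5:7
c6: stall | r0:5,r1:Add3,r2:7,r3:Add2,r4:Add1,r5:7
c7: CDB Add2=-4; issue SUB r0<-Add2 | r0:Add2,r1:Add3,r2:7,r3:-4,r4:Add1,r5:7
c8: CDB Add3=11; issue ADD r4<-Add3 | r0:Add2,r1:11,r2:7,r3:-4,r4:Add3,r5:7
c9: stall | r0:Add2,r1:11,r2:7,r3:-4,r4:Add3,r5:7
c10: stall | r0:Add2,r1:11,r2:7,r3:-4,r4:Add3,r5:7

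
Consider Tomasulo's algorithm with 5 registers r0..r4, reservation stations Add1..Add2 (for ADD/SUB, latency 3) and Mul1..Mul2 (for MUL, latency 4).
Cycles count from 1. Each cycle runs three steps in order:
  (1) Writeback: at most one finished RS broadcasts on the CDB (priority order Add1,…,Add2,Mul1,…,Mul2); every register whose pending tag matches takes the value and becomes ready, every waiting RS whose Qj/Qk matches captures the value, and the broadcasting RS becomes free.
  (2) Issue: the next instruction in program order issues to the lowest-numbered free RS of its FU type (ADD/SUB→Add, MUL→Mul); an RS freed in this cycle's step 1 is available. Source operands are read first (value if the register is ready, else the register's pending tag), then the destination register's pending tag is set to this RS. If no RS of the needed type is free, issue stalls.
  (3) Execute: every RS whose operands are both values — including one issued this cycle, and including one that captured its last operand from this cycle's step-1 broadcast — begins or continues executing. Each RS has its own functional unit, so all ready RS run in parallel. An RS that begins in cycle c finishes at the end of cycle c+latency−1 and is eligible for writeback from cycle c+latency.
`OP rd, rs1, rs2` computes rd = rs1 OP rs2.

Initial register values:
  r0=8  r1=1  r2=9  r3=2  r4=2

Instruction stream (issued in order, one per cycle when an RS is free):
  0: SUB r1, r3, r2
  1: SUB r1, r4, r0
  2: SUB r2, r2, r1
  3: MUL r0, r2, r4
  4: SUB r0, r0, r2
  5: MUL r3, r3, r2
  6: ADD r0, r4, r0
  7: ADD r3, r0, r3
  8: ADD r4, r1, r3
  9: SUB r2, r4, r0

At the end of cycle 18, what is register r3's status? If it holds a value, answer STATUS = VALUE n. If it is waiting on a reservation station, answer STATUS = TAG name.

  c1: issue SUB r1<-Add1  regs: r0:8,r1:Add1,r2:9,r3:2,r4:2
  c2: issue SUB r1<-Add2  regs: r0:8,r1:Add2,r2:9,r3:2,r4:2
  c3: stall  regs: r0:8,r1:Add2,r2:9,r3:2,r4:2
  c4: CDB Add1=-7; issue SUB r2<-Add1  regs: r0:8,r1:Add2,r2:Add1,r3:2,r4:2
  c5: CDB Add2=-6; issue MUL r0<-Mul1  regs: r0:Mul1,r1:-6,r2:Add1,r3:2,r4:2
  c6: issue SUB r0<-Add2  regs: r0:Add2,r1:-6,r2:Add1,r3:2,r4:2
  c7: issue MUL r3<-Mul2  regs: r0:Add2,r1:-6,r2:Add1,r3:Mul2,r4:2
  c8: CDB Add1=15; issue ADD r0<-Add1  regs: r0:Add1,r1:-6,r2:15,r3:Mul2,r4:2
  c9: stall  regs: r0:Add1,r1:-6,r2:15,r3:Mul2,r4:2
  c10: stall  regs: r0:Add1,r1:-6,r2:15,r3:Mul2,r4:2
  c11: stall  regs: r0:Add1,r1:-6,r2:15,r3:Mul2,r4:2
  c12: CDB Mul1=30; stall  regs: r0:Add1,r1:-6,r2:15,r3:Mul2,r4:2
  c13: CDB Mul2=30; stall  regs: r0:Add1,r1:-6,r2:15,r3:30,r4:2
  c14: stall  regs: r0:Add1,r1:-6,r2:15,r3:30,r4:2
  c15: CDB Add2=15; issue ADD r3<-Add2  regs: r0:Add1,r1:-6,r2:15,r3:Add2,r4:2
  c16: stall  regs: r0:Add1,r1:-6,r2:15,r3:Add2,r4:2
  c17: stall  regs: r0:Add1,r1:-6,r2:15,r3:Add2,r4:2
  c18: CDB Add1=17; issue ADD r4<-Add1  regs: r0:17,r1:-6,r2:15,r3:Add2,r4:Add1

STATUS = TAG Add2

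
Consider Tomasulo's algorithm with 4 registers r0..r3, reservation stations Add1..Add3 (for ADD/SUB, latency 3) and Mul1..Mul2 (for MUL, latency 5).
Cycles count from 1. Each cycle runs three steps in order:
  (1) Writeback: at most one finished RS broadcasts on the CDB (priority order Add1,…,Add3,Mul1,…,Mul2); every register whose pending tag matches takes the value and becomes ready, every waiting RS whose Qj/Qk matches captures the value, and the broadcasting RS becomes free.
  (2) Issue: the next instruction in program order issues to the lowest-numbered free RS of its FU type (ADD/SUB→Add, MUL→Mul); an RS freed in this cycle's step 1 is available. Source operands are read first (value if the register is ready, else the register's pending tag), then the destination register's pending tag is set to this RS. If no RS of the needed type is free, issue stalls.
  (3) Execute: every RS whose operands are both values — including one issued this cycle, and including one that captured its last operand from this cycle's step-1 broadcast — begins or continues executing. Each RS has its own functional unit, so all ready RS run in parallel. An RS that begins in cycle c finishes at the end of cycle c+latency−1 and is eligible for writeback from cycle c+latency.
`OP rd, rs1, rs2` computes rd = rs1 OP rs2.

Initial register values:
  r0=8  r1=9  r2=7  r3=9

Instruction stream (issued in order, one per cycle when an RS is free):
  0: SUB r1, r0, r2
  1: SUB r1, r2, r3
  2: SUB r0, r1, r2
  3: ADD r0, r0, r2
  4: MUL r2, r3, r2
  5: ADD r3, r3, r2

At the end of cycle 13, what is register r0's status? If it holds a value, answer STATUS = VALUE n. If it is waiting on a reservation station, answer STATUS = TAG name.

STATUS = VALUE -2

c1: issue SUB r1<-Add1 | r0:8,r1:Add1,r2:7,r3:9
c2: issue SUB r1<-Add2 | r0:8,r1:Add2,r2:7,r3:9
c3: issue SUB r0<-Add3 | r0:Add3,r1:Add2,r2:7,r3:9
c4: CDB Add1=1; issue ADD r0<-Add1 | r0:Add1,r1:Add2,r2:7,r3:9
c5: CDB Add2=-2; issue MUL r2<-Mul1 | r0:Add1,r1:-2,r2:Mul1,r3:9
c6: issue ADD r3<-Add2 | r0:Add1,r1:-2,r2:Mul1,r3:Add2
c7: - | r0:Add1,r1:-2,r2:Mul1,r3:Add2
c8: CDB Add3=-9 | r0:Add1,r1:-2,r2:Mul1,r3:Add2
c9: - | r0:Add1,r1:-2,r2:Mul1,r3:Add2
c10: CDB Mul1=63 | r0:Add1,r1:-2,r2:63,r3:Add2
c11: CDB Add1=-2 | r0:-2,r1:-2,r2:63,r3:Add2
c12: - | r0:-2,r1:-2,r2:63,r3:Add2
c13: CDB Add2=72 | r0:-2,r1:-2,r2:63,r3:72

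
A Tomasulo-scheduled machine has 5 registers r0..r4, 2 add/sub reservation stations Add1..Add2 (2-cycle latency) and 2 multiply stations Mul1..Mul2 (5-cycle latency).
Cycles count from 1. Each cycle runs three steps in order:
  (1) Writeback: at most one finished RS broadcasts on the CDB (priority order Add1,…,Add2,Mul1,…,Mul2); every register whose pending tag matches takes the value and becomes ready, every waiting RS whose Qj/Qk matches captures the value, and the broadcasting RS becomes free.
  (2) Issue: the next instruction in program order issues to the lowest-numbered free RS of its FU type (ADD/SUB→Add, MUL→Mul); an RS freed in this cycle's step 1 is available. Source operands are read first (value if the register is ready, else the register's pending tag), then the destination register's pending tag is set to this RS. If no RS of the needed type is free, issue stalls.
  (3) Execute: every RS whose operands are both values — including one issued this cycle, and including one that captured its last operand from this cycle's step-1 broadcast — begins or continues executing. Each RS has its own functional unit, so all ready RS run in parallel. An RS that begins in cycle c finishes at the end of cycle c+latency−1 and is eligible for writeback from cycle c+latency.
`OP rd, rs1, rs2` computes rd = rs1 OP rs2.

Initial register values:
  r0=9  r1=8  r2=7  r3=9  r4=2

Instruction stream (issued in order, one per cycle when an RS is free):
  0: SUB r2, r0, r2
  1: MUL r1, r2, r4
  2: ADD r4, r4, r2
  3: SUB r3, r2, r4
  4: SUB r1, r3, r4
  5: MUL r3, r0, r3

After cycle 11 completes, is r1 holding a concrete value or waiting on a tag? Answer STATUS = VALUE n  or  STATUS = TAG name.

STATUS = VALUE -6

  c1: issue SUB r2<-Add1  regs: r0:9,r1:8,r2:Add1,r3:9,r4:2
  c2: issue MUL r1<-Mul1  regs: r0:9,r1:Mul1,r2:Add1,r3:9,r4:2
  c3: CDB Add1=2; issue ADD r4<-Add1  regs: r0:9,r1:Mul1,r2:2,r3:9,r4:Add1
  c4: issue SUB r3<-Add2  regs: r0:9,r1:Mul1,r2:2,r3:Add2,r4:Add1
  c5: CDB Add1=4; issue SUB r1<-Add1  regs: r0:9,r1:Add1,r2:2,r3:Add2,r4:4
  c6: issue MUL r3<-Mul2  regs: r0:9,r1:Add1,r2:2,r3:Mul2,r4:4
  c7: CDB Add2=-2  regs: r0:9,r1:Add1,r2:2,r3:Mul2,r4:4
  c8: CDB Mul1=4  regs: r0:9,r1:Add1,r2:2,r3:Mul2,r4:4
  c9: CDB Add1=-6  regs: r0:9,r1:-6,r2:2,r3:Mul2,r4:4
  c10: -  regs: r0:9,r1:-6,r2:2,r3:Mul2,r4:4
  c11: -  regs: r0:9,r1:-6,r2:2,r3:Mul2,r4:4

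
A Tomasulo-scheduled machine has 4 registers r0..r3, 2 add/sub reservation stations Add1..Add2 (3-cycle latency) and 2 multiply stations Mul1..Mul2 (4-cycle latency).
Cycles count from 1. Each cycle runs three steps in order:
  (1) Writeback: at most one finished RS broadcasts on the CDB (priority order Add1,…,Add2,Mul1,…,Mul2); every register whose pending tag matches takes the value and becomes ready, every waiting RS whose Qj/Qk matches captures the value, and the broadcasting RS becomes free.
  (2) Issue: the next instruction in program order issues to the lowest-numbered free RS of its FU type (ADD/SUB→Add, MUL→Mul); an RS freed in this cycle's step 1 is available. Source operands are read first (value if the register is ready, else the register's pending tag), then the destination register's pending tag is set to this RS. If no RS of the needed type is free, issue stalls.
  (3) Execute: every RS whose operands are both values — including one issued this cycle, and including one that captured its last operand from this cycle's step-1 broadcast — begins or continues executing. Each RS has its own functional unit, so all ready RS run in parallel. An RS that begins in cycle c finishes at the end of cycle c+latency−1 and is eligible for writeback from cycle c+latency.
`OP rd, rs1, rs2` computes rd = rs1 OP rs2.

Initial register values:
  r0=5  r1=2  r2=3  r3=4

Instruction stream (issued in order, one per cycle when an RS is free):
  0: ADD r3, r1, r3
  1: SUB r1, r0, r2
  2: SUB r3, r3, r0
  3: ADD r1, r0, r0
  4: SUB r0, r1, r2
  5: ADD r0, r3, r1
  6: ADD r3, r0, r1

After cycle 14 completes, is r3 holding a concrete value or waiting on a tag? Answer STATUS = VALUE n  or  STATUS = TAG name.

STATUS = TAG Add1

c1: issue ADD r3<-Add1 | r0:5,r1:2,r2:3,r3:Add1
c2: issue SUB r1<-Add2 | r0:5,r1:Add2,r2:3,r3:Add1
c3: stall | r0:5,r1:Add2,r2:3,r3:Add1
c4: CDB Add1=6; issue SUB r3<-Add1 | r0:5,r1:Add2,r2:3,r3:Add1
c5: CDB Add2=2; issue ADD r1<-Add2 | r0:5,r1:Add2,r2:3,r3:Add1
c6: stall | r0:5,r1:Add2,r2:3,r3:Add1
c7: CDB Add1=1; issue SUB r0<-Add1 | r0:Add1,r1:Add2,r2:3,r3:1
c8: CDB Add2=10; issue ADD r0<-Add2 | r0:Add2,r1:10,r2:3,r3:1
c9: stall | r0:Add2,r1:10,r2:3,r3:1
c10: stall | r0:Add2,r1:10,r2:3,r3:1
c11: CDB Add1=7; issue ADD r3<-Add1 | r0:Add2,r1:10,r2:3,r3:Add1
c12: CDB Add2=11 | r0:11,r1:10,r2:3,r3:Add1
c13: - | r0:11,r1:10,r2:3,r3:Add1
c14: - | r0:11,r1:10,r2:3,r3:Add1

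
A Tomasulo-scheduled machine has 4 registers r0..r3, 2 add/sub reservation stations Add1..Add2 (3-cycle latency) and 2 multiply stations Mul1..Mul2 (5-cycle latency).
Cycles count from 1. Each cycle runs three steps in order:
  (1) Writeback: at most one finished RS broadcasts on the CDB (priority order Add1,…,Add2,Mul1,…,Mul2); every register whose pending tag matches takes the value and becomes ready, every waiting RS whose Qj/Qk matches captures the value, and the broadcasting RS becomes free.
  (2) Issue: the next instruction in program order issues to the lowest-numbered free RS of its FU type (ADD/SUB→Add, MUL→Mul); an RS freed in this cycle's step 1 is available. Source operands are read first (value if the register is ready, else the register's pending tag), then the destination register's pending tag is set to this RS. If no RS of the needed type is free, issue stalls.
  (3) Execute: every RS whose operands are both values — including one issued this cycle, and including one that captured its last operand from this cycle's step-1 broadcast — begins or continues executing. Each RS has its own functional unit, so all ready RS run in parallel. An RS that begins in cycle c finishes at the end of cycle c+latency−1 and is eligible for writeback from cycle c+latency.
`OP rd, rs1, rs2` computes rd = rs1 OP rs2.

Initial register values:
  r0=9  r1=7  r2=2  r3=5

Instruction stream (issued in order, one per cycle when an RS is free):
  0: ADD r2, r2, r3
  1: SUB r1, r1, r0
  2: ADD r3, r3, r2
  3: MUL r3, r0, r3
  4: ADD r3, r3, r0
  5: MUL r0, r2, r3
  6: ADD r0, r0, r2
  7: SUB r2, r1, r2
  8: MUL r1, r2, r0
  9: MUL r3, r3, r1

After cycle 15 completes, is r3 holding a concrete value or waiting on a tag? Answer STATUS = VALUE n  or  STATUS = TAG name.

c1: issue ADD r2<-Add1 | r0:9,r1:7,r2:Add1,r3:5
c2: issue SUB r1<-Add2 | r0:9,r1:Add2,r2:Add1,r3:5
c3: stall | r0:9,r1:Add2,r2:Add1,r3:5
c4: CDB Add1=7; issue ADD r3<-Add1 | r0:9,r1:Add2,r2:7,r3:Add1
c5: CDB Add2=-2; issue MUL r3<-Mul1 | r0:9,r1:-2,r2:7,r3:Mul1
c6: issue ADD r3<-Add2 | r0:9,r1:-2,r2:7,r3:Add2
c7: CDB Add1=12; issue MUL r0<-Mul2 | r0:Mul2,r1:-2,r2:7,r3:Add2
c8: issue ADD r0<-Add1 | r0:Add1,r1:-2,r2:7,r3:Add2
c9: stall | r0:Add1,r1:-2,r2:7,r3:Add2
c10: stall | r0:Add1,r1:-2,r2:7,r3:Add2
c11: stall | r0:Add1,r1:-2,r2:7,r3:Add2
c12: CDB Mul1=108; stall | r0:Add1,r1:-2,r2:7,r3:Add2
c13: stall | r0:Add1,r1:-2,r2:7,r3:Add2
c14: stall | r0:Add1,r1:-2,r2:7,r3:Add2
c15: CDB Add2=117; issue SUB r2<-Add2 | r0:Add1,r1:-2,r2:Add2,r3:117

STATUS = VALUE 117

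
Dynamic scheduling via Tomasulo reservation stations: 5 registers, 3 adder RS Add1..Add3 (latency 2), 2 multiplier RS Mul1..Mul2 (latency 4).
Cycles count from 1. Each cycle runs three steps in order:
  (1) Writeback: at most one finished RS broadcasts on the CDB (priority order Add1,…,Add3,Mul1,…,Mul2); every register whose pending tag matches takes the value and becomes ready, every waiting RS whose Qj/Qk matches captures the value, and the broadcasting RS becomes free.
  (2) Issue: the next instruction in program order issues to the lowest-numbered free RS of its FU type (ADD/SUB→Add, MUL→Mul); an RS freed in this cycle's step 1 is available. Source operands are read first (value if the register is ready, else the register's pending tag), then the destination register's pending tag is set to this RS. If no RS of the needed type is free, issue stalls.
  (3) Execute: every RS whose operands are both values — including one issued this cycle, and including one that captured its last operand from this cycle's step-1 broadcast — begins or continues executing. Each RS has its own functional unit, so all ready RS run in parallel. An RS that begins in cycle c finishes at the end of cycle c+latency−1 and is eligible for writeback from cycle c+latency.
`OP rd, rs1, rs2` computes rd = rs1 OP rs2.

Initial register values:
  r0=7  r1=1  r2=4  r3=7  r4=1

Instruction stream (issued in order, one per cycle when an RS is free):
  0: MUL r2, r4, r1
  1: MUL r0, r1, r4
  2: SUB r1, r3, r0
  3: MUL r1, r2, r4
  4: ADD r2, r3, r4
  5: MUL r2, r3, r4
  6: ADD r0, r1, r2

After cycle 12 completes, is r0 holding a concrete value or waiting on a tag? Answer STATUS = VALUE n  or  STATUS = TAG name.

  c1: issue MUL r2<-Mul1  regs: r0:7,r1:1,r2:Mul1,r3:7,r4:1
  c2: issue MUL r0<-Mul2  regs: r0:Mul2,r1:1,r2:Mul1,r3:7,r4:1
  c3: issue SUB r1<-Add1  regs: r0:Mul2,r1:Add1,r2:Mul1,r3:7,r4:1
  c4: stall  regs: r0:Mul2,r1:Add1,r2:Mul1,r3:7,r4:1
  c5: CDB Mul1=1; issue MUL r1<-Mul1  regs: r0:Mul2,r1:Mul1,r2:1,r3:7,r4:1
  c6: CDB Mul2=1; issue ADD r2<-Add2  regs: r0:1,r1:Mul1,r2:Add2,r3:7,r4:1
  c7: issue MUL r2<-Mul2  regs: r0:1,r1:Mul1,r2:Mul2,r3:7,r4:1
  c8: CDB Add1=6; issue ADD r0<-Add1  regs: r0:Add1,r1:Mul1,r2:Mul2,r3:7,r4:1
  c9: CDB Add2=8  regs: r0:Add1,r1:Mul1,r2:Mul2,r3:7,r4:1
  c10: CDB Mul1=1  regs: r0:Add1,r1:1,r2:Mul2,r3:7,r4:1
  c11: CDB Mul2=7  regs: r0:Add1,r1:1,r2:7,r3:7,r4:1
  c12: -  regs: r0:Add1,r1:1,r2:7,r3:7,r4:1

STATUS = TAG Add1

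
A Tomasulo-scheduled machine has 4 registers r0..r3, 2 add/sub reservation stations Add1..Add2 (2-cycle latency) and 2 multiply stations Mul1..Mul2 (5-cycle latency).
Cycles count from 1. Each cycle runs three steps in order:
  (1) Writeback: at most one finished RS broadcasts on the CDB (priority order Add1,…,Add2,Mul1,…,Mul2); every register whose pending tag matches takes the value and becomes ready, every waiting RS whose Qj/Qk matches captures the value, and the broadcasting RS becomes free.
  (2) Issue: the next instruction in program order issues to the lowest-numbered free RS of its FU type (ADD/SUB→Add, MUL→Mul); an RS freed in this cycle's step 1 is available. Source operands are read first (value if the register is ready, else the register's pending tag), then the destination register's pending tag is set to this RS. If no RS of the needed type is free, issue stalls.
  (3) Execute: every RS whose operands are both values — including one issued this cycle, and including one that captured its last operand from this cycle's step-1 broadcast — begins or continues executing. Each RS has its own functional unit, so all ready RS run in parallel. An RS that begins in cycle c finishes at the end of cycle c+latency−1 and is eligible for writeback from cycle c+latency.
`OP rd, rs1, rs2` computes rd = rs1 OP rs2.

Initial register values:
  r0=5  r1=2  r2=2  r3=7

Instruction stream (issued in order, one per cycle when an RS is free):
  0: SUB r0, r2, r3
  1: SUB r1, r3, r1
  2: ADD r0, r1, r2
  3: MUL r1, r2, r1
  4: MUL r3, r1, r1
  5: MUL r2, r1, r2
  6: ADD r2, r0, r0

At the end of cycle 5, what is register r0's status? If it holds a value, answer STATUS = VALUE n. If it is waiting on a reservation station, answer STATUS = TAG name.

cycle 1: issue SUB r0<-Add1 // r0:Add1,r1:2,r2:2,r3:7
cycle 2: issue SUB r1<-Add2 // r0:Add1,r1:Add2,r2:2,r3:7
cycle 3: CDB Add1=-5; issue ADD r0<-Add1 // r0:Add1,r1:Add2,r2:2,r3:7
cycle 4: CDB Add2=5; issue MUL r1<-Mul1 // r0:Add1,r1:Mul1,r2:2,r3:7
cycle 5: issue MUL r3<-Mul2 // r0:Add1,r1:Mul1,r2:2,r3:Mul2

STATUS = TAG Add1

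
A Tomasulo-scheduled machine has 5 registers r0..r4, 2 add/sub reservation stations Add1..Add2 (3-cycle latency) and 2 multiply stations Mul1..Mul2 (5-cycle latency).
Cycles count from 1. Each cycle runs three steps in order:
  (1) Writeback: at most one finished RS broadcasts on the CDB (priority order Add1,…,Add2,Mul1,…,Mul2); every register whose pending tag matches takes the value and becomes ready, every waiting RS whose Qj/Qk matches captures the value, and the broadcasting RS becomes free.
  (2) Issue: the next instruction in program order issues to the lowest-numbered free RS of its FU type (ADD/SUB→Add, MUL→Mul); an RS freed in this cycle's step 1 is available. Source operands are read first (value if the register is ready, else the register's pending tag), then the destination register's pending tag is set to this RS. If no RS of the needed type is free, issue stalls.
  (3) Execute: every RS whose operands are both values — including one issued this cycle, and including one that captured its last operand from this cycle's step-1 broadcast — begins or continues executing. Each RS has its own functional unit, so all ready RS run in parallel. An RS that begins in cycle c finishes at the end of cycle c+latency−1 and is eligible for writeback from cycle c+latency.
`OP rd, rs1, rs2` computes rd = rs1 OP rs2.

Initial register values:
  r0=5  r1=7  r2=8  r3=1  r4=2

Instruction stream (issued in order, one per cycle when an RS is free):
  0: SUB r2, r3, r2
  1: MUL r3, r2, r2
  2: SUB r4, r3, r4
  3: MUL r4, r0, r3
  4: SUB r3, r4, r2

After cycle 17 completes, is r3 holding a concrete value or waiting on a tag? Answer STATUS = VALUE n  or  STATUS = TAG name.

c1: issue SUB r2<-Add1 | r0:5,r1:7,r2:Add1,r3:1,r4:2
c2: issue MUL r3<-Mul1 | r0:5,r1:7,r2:Add1,r3:Mul1,r4:2
c3: issue SUB r4<-Add2 | r0:5,r1:7,r2:Add1,r3:Mul1,r4:Add2
c4: CDB Add1=-7; issue MUL r4<-Mul2 | r0:5,r1:7,r2:-7,r3:Mul1,r4:Mul2
c5: issue SUB r3<-Add1 | r0:5,r1:7,r2:-7,r3:Add1,r4:Mul2
c6: - | r0:5,r1:7,r2:-7,r3:Add1,r4:Mul2
c7: - | r0:5,r1:7,r2:-7,r3:Add1,r4:Mul2
c8: - | r0:5,r1:7,r2:-7,r3:Add1,r4:Mul2
c9: CDB Mul1=49 | r0:5,r1:7,r2:-7,r3:Add1,r4:Mul2
c10: - | r0:5,r1:7,r2:-7,r3:Add1,r4:Mul2
c11: - | r0:5,r1:7,r2:-7,r3:Add1,r4:Mul2
c12: CDB Add2=47 | r0:5,r1:7,r2:-7,r3:Add1,r4:Mul2
c13: - | r0:5,r1:7,r2:-7,r3:Add1,r4:Mul2
c14: CDB Mul2=245 | r0:5,r1:7,r2:-7,r3:Add1,r4:245
c15: - | r0:5,r1:7,r2:-7,r3:Add1,r4:245
c16: - | r0:5,r1:7,r2:-7,r3:Add1,r4:245
c17: CDB Add1=252 | r0:5,r1:7,r2:-7,r3:252,r4:245

STATUS = VALUE 252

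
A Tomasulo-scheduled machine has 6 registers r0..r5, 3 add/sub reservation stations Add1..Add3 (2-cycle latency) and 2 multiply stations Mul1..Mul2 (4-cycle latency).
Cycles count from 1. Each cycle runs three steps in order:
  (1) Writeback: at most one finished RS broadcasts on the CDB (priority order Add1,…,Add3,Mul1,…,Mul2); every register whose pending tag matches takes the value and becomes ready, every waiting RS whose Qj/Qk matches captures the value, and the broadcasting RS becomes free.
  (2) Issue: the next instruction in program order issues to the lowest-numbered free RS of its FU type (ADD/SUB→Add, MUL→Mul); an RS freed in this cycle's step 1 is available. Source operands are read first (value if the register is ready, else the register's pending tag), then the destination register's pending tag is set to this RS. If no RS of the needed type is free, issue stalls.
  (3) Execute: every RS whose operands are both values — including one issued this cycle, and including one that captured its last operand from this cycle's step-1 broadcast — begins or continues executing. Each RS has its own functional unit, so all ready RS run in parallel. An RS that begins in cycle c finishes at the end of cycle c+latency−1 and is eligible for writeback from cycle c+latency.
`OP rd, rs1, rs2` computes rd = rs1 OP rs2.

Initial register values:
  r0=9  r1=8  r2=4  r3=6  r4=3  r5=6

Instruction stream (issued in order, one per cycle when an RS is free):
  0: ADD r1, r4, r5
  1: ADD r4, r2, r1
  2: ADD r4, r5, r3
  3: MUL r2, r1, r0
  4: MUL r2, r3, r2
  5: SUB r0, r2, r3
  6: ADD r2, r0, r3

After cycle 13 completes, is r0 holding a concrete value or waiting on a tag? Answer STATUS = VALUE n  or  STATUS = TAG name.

c1: issue ADD r1<-Add1 | r0:9,r1:Add1,r2:4,r3:6,r4:3,r5:6
c2: issue ADD r4<-Add2 | r0:9,r1:Add1,r2:4,r3:6,r4:Add2,r5:6
c3: CDB Add1=9; issue ADD r4<-Add1 | r0:9,r1:9,r2:4,r3:6,r4:Add1,r5:6
c4: issue MUL r2<-Mul1 | r0:9,r1:9,r2:Mul1,r3:6,r4:Add1,r5:6
c5: CDB Add1=12; issue MUL r2<-Mul2 | r0:9,r1:9,r2:Mul2,r3:6,r4:12,r5:6
c6: CDB Add2=13; issue SUB r0<-Add1 | r0:Add1,r1:9,r2:Mul2,r3:6,r4:12,r5:6
c7: issue ADD r2<-Add2 | r0:Add1,r1:9,r2:Add2,r3:6,r4:12,r5:6
c8: CDB Mul1=81 | r0:Add1,r1:9,r2:Add2,r3:6,r4:12,r5:6
c9: - | r0:Add1,r1:9,r2:Add2,r3:6,r4:12,r5:6
c10: - | r0:Add1,r1:9,r2:Add2,r3:6,r4:12,r5:6
c11: - | r0:Add1,r1:9,r2:Add2,r3:6,r4:12,r5:6
c12: CDB Mul2=486 | r0:Add1,r1:9,r2:Add2,r3:6,r4:12,r5:6
c13: - | r0:Add1,r1:9,r2:Add2,r3:6,r4:12,r5:6

STATUS = TAG Add1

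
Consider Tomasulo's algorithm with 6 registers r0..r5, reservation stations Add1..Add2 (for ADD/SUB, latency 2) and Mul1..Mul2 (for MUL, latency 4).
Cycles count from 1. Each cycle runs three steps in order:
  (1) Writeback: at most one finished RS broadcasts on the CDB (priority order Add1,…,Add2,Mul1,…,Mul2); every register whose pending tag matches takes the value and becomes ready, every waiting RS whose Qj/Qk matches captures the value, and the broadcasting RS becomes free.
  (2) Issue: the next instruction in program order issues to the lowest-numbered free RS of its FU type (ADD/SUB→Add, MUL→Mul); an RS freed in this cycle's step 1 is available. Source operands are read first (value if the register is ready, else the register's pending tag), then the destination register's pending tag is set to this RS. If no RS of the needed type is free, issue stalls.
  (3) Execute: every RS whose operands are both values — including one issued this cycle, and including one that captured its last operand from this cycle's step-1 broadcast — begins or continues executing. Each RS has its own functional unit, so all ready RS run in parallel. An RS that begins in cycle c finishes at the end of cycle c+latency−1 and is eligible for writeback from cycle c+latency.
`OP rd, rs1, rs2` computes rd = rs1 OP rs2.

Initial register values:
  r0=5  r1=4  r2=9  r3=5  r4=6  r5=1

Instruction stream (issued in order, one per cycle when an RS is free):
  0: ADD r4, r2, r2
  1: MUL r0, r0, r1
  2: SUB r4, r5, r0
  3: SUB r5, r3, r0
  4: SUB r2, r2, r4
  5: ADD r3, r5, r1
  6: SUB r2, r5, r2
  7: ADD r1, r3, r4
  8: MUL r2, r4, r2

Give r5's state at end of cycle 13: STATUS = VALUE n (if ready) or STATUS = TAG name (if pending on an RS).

STATUS = VALUE -15

c1: issue ADD r4<-Add1 | r0:5,r1:4,r2:9,r3:5,r4:Add1,r5:1
c2: issue MUL r0<-Mul1 | r0:Mul1,r1:4,r2:9,r3:5,r4:Add1,r5:1
c3: CDB Add1=18; issue SUB r4<-Add1 | r0:Mul1,r1:4,r2:9,r3:5,r4:Add1,r5:1
c4: issue SUB r5<-Add2 | r0:Mul1,r1:4,r2:9,r3:5,r4:Add1,r5:Add2
c5: stall | r0:Mul1,r1:4,r2:9,r3:5,r4:Add1,r5:Add2
c6: CDB Mul1=20; stall | r0:20,r1:4,r2:9,r3:5,r4:Add1,r5:Add2
c7: stall | r0:20,r1:4,r2:9,r3:5,r4:Add1,r5:Add2
c8: CDB Add1=-19; issue SUB r2<-Add1 | r0:20,r1:4,r2:Add1,r3:5,r4:-19,r5:Add2
c9: CDB Add2=-15; issue ADD r3<-Add2 | r0:20,r1:4,r2:Add1,r3:Add2,r4:-19,r5:-15
c10: CDB Add1=28; issue SUB r2<-Add1 | r0:20,r1:4,r2:Add1,r3:Add2,r4:-19,r5:-15
c11: CDB Add2=-11; issue ADD r1<-Add2 | r0:20,r1:Add2,r2:Add1,r3:-11,r4:-19,r5:-15
c12: CDB Add1=-43; issue MUL r2<-Mul1 | r0:20,r1:Add2,r2:Mul1,r3:-11,r4:-19,r5:-15
c13: CDB Add2=-30 | r0:20,r1:-30,r2:Mul1,r3:-11,r4:-19,r5:-15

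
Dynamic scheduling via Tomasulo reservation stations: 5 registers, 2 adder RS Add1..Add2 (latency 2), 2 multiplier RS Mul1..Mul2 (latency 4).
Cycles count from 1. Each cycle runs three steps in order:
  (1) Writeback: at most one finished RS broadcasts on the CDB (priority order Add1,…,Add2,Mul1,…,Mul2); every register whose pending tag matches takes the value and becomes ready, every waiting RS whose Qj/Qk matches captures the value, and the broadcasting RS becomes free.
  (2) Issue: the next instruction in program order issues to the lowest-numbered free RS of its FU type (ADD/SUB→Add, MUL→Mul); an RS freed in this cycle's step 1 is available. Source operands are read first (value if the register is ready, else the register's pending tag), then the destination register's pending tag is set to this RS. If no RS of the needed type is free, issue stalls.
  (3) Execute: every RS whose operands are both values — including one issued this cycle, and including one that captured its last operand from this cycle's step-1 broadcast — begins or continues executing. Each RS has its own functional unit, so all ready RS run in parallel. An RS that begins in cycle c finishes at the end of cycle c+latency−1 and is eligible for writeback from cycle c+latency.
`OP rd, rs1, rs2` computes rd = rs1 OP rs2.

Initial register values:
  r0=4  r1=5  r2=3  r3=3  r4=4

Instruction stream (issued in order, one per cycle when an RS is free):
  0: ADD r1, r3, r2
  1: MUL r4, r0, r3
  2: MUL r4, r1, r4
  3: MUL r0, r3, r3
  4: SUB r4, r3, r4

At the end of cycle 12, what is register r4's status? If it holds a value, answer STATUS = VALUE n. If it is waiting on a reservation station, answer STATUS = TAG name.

STATUS = TAG Add1

c1: issue ADD r1<-Add1 | r0:4,r1:Add1,r2:3,r3:3,r4:4
c2: issue MUL r4<-Mul1 | r0:4,r1:Add1,r2:3,r3:3,r4:Mul1
c3: CDB Add1=6; issue MUL r4<-Mul2 | r0:4,r1:6,r2:3,r3:3,r4:Mul2
c4: stall | r0:4,r1:6,r2:3,r3:3,r4:Mul2
c5: stall | r0:4,r1:6,r2:3,r3:3,r4:Mul2
c6: CDB Mul1=12; issue MUL r0<-Mul1 | r0:Mul1,r1:6,r2:3,r3:3,r4:Mul2
c7: issue SUB r4<-Add1 | r0:Mul1,r1:6,r2:3,r3:3,r4:Add1
c8: - | r0:Mul1,r1:6,r2:3,r3:3,r4:Add1
c9: - | r0:Mul1,r1:6,r2:3,r3:3,r4:Add1
c10: CDB Mul1=9 | r0:9,r1:6,r2:3,r3:3,r4:Add1
c11: CDB Mul2=72 | r0:9,r1:6,r2:3,r3:3,r4:Add1
c12: - | r0:9,r1:6,r2:3,r3:3,r4:Add1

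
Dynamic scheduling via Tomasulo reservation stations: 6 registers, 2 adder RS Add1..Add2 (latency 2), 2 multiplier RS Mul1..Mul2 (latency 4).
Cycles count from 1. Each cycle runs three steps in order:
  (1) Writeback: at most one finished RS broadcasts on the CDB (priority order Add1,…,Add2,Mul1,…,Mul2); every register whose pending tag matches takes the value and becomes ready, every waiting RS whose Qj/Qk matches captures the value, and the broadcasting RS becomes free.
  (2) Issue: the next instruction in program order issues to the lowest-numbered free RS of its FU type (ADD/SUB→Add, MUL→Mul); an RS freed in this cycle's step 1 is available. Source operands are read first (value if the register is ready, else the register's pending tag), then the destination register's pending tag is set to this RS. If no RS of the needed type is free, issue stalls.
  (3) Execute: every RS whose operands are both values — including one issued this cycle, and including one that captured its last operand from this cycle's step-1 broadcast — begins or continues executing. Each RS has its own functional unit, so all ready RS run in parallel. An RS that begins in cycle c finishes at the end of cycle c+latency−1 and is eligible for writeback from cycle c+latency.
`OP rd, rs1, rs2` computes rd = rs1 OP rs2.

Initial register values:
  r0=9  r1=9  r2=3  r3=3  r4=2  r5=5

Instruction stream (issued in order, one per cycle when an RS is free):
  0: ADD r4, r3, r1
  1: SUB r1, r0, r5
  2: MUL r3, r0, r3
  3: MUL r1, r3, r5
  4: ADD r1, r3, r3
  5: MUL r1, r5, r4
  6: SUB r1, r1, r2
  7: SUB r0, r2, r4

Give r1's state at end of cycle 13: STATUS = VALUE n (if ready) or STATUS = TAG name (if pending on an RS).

c1: issue ADD r4<-Add1 | r0:9,r1:9,r2:3,r3:3,r4:Add1,r5:5
c2: issue SUB r1<-Add2 | r0:9,r1:Add2,r2:3,r3:3,r4:Add1,r5:5
c3: CDB Add1=12; issue MUL r3<-Mul1 | r0:9,r1:Add2,r2:3,r3:Mul1,r4:12,r5:5
c4: CDB Add2=4; issue MUL r1<-Mul2 | r0:9,r1:Mul2,r2:3,r3:Mul1,r4:12,r5:5
c5: issue ADD r1<-Add1 | r0:9,r1:Add1,r2:3,r3:Mul1,r4:12,r5:5
c6: stall | r0:9,r1:Add1,r2:3,r3:Mul1,r4:12,r5:5
c7: CDB Mul1=27; issue MUL r1<-Mul1 | r0:9,r1:Mul1,r2:3,r3:27,r4:12,r5:5
c8: issue SUB r1<-Add2 | r0:9,r1:Add2,r2:3,r3:27,r4:12,r5:5
c9: CDB Add1=54; issue SUB r0<-Add1 | r0:Add1,r1:Add2,r2:3,r3:27,r4:12,r5:5
c10: - | r0:Add1,r1:Add2,r2:3,r3:27,r4:12,r5:5
c11: CDB Add1=-9 | r0:-9,r1:Add2,r2:3,r3:27,r4:12,r5:5
c12: CDB Mul1=60 | r0:-9,r1:Add2,r2:3,r3:27,r4:12,r5:5
c13: CDB Mul2=135 | r0:-9,r1:Add2,r2:3,r3:27,r4:12,r5:5

STATUS = TAG Add2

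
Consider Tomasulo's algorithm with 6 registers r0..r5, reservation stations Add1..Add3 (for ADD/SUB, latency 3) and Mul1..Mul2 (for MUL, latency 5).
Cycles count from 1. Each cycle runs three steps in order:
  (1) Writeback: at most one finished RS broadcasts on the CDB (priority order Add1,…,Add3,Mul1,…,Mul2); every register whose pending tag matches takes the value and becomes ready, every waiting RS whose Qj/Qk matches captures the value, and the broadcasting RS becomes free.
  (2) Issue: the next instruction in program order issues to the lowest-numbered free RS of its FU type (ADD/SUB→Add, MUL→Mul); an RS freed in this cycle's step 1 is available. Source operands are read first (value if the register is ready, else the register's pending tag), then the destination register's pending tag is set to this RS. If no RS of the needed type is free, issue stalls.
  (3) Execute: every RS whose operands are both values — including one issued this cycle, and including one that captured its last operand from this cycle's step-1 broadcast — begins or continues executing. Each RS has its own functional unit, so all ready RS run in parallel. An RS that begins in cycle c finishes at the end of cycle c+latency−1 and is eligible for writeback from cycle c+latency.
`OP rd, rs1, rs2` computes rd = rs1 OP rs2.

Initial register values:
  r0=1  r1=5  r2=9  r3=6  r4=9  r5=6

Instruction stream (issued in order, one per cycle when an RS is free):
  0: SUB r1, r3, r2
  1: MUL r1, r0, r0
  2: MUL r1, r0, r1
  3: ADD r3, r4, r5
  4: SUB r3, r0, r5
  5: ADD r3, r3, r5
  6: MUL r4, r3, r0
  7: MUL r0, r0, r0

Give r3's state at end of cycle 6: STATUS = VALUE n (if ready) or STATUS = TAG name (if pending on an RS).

  c1: issue SUB r1<-Add1  regs: r0:1,r1:Add1,r2:9,r3:6,r4:9,r5:6
  c2: issue MUL r1<-Mul1  regs: r0:1,r1:Mul1,r2:9,r3:6,r4:9,r5:6
  c3: issue MUL r1<-Mul2  regs: r0:1,r1:Mul2,r2:9,r3:6,r4:9,r5:6
  c4: CDB Add1=-3; issue ADD r3<-Add1  regs: r0:1,r1:Mul2,r2:9,r3:Add1,r4:9,r5:6
  c5: issue SUB r3<-Add2  regs: r0:1,r1:Mul2,r2:9,r3:Add2,r4:9,r5:6
  c6: issue ADD r3<-Add3  regs: r0:1,r1:Mul2,r2:9,r3:Add3,r4:9,r5:6

STATUS = TAG Add3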